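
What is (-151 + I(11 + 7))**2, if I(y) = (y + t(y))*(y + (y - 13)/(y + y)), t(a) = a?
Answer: 252004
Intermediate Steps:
I(y) = 2*y*(y + (-13 + y)/(2*y)) (I(y) = (y + y)*(y + (y - 13)/(y + y)) = (2*y)*(y + (-13 + y)/((2*y))) = (2*y)*(y + (-13 + y)*(1/(2*y))) = (2*y)*(y + (-13 + y)/(2*y)) = 2*y*(y + (-13 + y)/(2*y)))
(-151 + I(11 + 7))**2 = (-151 + (-13 + (11 + 7) + 2*(11 + 7)**2))**2 = (-151 + (-13 + 18 + 2*18**2))**2 = (-151 + (-13 + 18 + 2*324))**2 = (-151 + (-13 + 18 + 648))**2 = (-151 + 653)**2 = 502**2 = 252004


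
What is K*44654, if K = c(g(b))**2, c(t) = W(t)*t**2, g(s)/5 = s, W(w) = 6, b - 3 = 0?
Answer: 81381915000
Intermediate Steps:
b = 3 (b = 3 + 0 = 3)
g(s) = 5*s
c(t) = 6*t**2
K = 1822500 (K = (6*(5*3)**2)**2 = (6*15**2)**2 = (6*225)**2 = 1350**2 = 1822500)
K*44654 = 1822500*44654 = 81381915000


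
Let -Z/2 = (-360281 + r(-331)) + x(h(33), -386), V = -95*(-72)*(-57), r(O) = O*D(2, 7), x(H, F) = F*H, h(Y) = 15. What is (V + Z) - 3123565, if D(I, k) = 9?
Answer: -2775345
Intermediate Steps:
r(O) = 9*O (r(O) = O*9 = 9*O)
V = -389880 (V = 6840*(-57) = -389880)
Z = 738100 (Z = -2*((-360281 + 9*(-331)) - 386*15) = -2*((-360281 - 2979) - 5790) = -2*(-363260 - 5790) = -2*(-369050) = 738100)
(V + Z) - 3123565 = (-389880 + 738100) - 3123565 = 348220 - 3123565 = -2775345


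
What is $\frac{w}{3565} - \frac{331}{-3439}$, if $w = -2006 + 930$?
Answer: $- \frac{2520349}{12260035} \approx -0.20557$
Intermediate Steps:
$w = -1076$
$\frac{w}{3565} - \frac{331}{-3439} = - \frac{1076}{3565} - \frac{331}{-3439} = \left(-1076\right) \frac{1}{3565} - - \frac{331}{3439} = - \frac{1076}{3565} + \frac{331}{3439} = - \frac{2520349}{12260035}$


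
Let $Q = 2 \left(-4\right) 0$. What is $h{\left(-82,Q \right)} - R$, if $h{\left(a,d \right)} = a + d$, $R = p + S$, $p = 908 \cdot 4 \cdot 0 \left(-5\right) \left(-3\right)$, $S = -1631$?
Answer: $1549$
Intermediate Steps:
$Q = 0$ ($Q = \left(-8\right) 0 = 0$)
$p = 0$ ($p = 908 \cdot 4 \cdot 0 \left(-3\right) = 908 \cdot 0 \left(-3\right) = 908 \cdot 0 = 0$)
$R = -1631$ ($R = 0 - 1631 = -1631$)
$h{\left(-82,Q \right)} - R = \left(-82 + 0\right) - -1631 = -82 + 1631 = 1549$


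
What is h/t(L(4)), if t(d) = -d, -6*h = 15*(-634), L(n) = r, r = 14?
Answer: -1585/14 ≈ -113.21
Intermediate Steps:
L(n) = 14
h = 1585 (h = -5*(-634)/2 = -1/6*(-9510) = 1585)
h/t(L(4)) = 1585/((-1*14)) = 1585/(-14) = 1585*(-1/14) = -1585/14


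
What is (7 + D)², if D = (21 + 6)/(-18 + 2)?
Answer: 7225/256 ≈ 28.223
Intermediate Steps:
D = -27/16 (D = 27/(-16) = 27*(-1/16) = -27/16 ≈ -1.6875)
(7 + D)² = (7 - 27/16)² = (85/16)² = 7225/256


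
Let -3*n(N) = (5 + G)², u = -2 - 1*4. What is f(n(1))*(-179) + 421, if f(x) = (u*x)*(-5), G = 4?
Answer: 145411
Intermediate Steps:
u = -6 (u = -2 - 4 = -6)
n(N) = -27 (n(N) = -(5 + 4)²/3 = -⅓*9² = -⅓*81 = -27)
f(x) = 30*x (f(x) = -6*x*(-5) = 30*x)
f(n(1))*(-179) + 421 = (30*(-27))*(-179) + 421 = -810*(-179) + 421 = 144990 + 421 = 145411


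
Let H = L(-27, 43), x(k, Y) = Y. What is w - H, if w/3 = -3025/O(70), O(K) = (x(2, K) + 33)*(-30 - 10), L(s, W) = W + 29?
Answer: -57513/824 ≈ -69.797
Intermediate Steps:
L(s, W) = 29 + W
O(K) = -1320 - 40*K (O(K) = (K + 33)*(-30 - 10) = (33 + K)*(-40) = -1320 - 40*K)
w = 1815/824 (w = 3*(-3025/(-1320 - 40*70)) = 3*(-3025/(-1320 - 2800)) = 3*(-3025/(-4120)) = 3*(-3025*(-1/4120)) = 3*(605/824) = 1815/824 ≈ 2.2027)
H = 72 (H = 29 + 43 = 72)
w - H = 1815/824 - 1*72 = 1815/824 - 72 = -57513/824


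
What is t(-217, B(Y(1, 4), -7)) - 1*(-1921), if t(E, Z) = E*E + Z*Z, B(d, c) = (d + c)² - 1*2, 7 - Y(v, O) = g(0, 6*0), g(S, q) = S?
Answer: 49014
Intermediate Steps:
Y(v, O) = 7 (Y(v, O) = 7 - 1*0 = 7 + 0 = 7)
B(d, c) = -2 + (c + d)² (B(d, c) = (c + d)² - 2 = -2 + (c + d)²)
t(E, Z) = E² + Z²
t(-217, B(Y(1, 4), -7)) - 1*(-1921) = ((-217)² + (-2 + (-7 + 7)²)²) - 1*(-1921) = (47089 + (-2 + 0²)²) + 1921 = (47089 + (-2 + 0)²) + 1921 = (47089 + (-2)²) + 1921 = (47089 + 4) + 1921 = 47093 + 1921 = 49014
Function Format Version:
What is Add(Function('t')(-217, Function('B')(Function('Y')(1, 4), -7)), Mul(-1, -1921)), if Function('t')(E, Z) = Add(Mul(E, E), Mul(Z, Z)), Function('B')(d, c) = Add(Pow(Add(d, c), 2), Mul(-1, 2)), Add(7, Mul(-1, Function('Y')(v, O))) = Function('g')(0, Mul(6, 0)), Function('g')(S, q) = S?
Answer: 49014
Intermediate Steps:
Function('Y')(v, O) = 7 (Function('Y')(v, O) = Add(7, Mul(-1, 0)) = Add(7, 0) = 7)
Function('B')(d, c) = Add(-2, Pow(Add(c, d), 2)) (Function('B')(d, c) = Add(Pow(Add(c, d), 2), -2) = Add(-2, Pow(Add(c, d), 2)))
Function('t')(E, Z) = Add(Pow(E, 2), Pow(Z, 2))
Add(Function('t')(-217, Function('B')(Function('Y')(1, 4), -7)), Mul(-1, -1921)) = Add(Add(Pow(-217, 2), Pow(Add(-2, Pow(Add(-7, 7), 2)), 2)), Mul(-1, -1921)) = Add(Add(47089, Pow(Add(-2, Pow(0, 2)), 2)), 1921) = Add(Add(47089, Pow(Add(-2, 0), 2)), 1921) = Add(Add(47089, Pow(-2, 2)), 1921) = Add(Add(47089, 4), 1921) = Add(47093, 1921) = 49014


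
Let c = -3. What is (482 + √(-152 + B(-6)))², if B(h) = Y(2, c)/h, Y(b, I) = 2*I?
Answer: (482 + I*√151)² ≈ 2.3217e+5 + 11846.0*I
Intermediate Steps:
B(h) = -6/h (B(h) = (2*(-3))/h = -6/h)
(482 + √(-152 + B(-6)))² = (482 + √(-152 - 6/(-6)))² = (482 + √(-152 - 6*(-⅙)))² = (482 + √(-152 + 1))² = (482 + √(-151))² = (482 + I*√151)²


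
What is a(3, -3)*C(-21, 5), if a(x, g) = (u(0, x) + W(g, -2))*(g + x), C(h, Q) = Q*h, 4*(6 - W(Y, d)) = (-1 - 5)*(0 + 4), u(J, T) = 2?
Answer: 0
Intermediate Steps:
W(Y, d) = 12 (W(Y, d) = 6 - (-1 - 5)*(0 + 4)/4 = 6 - (-3)*4/2 = 6 - ¼*(-24) = 6 + 6 = 12)
a(x, g) = 14*g + 14*x (a(x, g) = (2 + 12)*(g + x) = 14*(g + x) = 14*g + 14*x)
a(3, -3)*C(-21, 5) = (14*(-3) + 14*3)*(5*(-21)) = (-42 + 42)*(-105) = 0*(-105) = 0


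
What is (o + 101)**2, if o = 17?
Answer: 13924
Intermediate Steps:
(o + 101)**2 = (17 + 101)**2 = 118**2 = 13924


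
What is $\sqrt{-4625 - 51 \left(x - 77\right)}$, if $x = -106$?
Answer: $2 \sqrt{1177} \approx 68.615$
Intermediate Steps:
$\sqrt{-4625 - 51 \left(x - 77\right)} = \sqrt{-4625 - 51 \left(-106 - 77\right)} = \sqrt{-4625 - -9333} = \sqrt{-4625 + 9333} = \sqrt{4708} = 2 \sqrt{1177}$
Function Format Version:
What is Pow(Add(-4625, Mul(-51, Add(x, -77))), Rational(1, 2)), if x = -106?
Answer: Mul(2, Pow(1177, Rational(1, 2))) ≈ 68.615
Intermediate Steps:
Pow(Add(-4625, Mul(-51, Add(x, -77))), Rational(1, 2)) = Pow(Add(-4625, Mul(-51, Add(-106, -77))), Rational(1, 2)) = Pow(Add(-4625, Mul(-51, -183)), Rational(1, 2)) = Pow(Add(-4625, 9333), Rational(1, 2)) = Pow(4708, Rational(1, 2)) = Mul(2, Pow(1177, Rational(1, 2)))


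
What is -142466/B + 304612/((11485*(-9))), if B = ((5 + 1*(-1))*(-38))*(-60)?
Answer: -583468651/31422960 ≈ -18.568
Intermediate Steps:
B = 9120 (B = ((5 - 1)*(-38))*(-60) = (4*(-38))*(-60) = -152*(-60) = 9120)
-142466/B + 304612/((11485*(-9))) = -142466/9120 + 304612/((11485*(-9))) = -142466*1/9120 + 304612/(-103365) = -71233/4560 + 304612*(-1/103365) = -71233/4560 - 304612/103365 = -583468651/31422960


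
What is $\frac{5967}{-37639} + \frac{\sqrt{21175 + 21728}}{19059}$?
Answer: $- \frac{5967}{37639} + \frac{\sqrt{4767}}{6353} \approx -0.14766$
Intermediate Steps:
$\frac{5967}{-37639} + \frac{\sqrt{21175 + 21728}}{19059} = 5967 \left(- \frac{1}{37639}\right) + \sqrt{42903} \cdot \frac{1}{19059} = - \frac{5967}{37639} + 3 \sqrt{4767} \cdot \frac{1}{19059} = - \frac{5967}{37639} + \frac{\sqrt{4767}}{6353}$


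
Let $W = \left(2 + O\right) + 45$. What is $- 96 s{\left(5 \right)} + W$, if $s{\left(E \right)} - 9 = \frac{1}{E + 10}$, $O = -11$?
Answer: $- \frac{4172}{5} \approx -834.4$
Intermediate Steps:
$W = 36$ ($W = \left(2 - 11\right) + 45 = -9 + 45 = 36$)
$s{\left(E \right)} = 9 + \frac{1}{10 + E}$ ($s{\left(E \right)} = 9 + \frac{1}{E + 10} = 9 + \frac{1}{10 + E}$)
$- 96 s{\left(5 \right)} + W = - 96 \frac{91 + 9 \cdot 5}{10 + 5} + 36 = - 96 \frac{91 + 45}{15} + 36 = - 96 \cdot \frac{1}{15} \cdot 136 + 36 = \left(-96\right) \frac{136}{15} + 36 = - \frac{4352}{5} + 36 = - \frac{4172}{5}$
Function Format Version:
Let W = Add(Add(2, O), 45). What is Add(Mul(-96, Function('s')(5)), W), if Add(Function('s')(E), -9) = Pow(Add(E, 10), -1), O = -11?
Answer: Rational(-4172, 5) ≈ -834.40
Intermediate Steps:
W = 36 (W = Add(Add(2, -11), 45) = Add(-9, 45) = 36)
Function('s')(E) = Add(9, Pow(Add(10, E), -1)) (Function('s')(E) = Add(9, Pow(Add(E, 10), -1)) = Add(9, Pow(Add(10, E), -1)))
Add(Mul(-96, Function('s')(5)), W) = Add(Mul(-96, Mul(Pow(Add(10, 5), -1), Add(91, Mul(9, 5)))), 36) = Add(Mul(-96, Mul(Pow(15, -1), Add(91, 45))), 36) = Add(Mul(-96, Mul(Rational(1, 15), 136)), 36) = Add(Mul(-96, Rational(136, 15)), 36) = Add(Rational(-4352, 5), 36) = Rational(-4172, 5)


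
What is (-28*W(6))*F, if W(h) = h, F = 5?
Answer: -840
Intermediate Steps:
(-28*W(6))*F = -28*6*5 = -168*5 = -840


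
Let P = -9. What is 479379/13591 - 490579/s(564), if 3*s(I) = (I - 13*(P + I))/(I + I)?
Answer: 2507318916145/10043749 ≈ 2.4964e+5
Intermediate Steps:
s(I) = (117 - 12*I)/(6*I) (s(I) = ((I - 13*(-9 + I))/(I + I))/3 = ((I + (117 - 13*I))/((2*I)))/3 = ((117 - 12*I)*(1/(2*I)))/3 = ((117 - 12*I)/(2*I))/3 = (117 - 12*I)/(6*I))
479379/13591 - 490579/s(564) = 479379/13591 - 490579/(-2 + (39/2)/564) = 479379*(1/13591) - 490579/(-2 + (39/2)*(1/564)) = 479379/13591 - 490579/(-2 + 13/376) = 479379/13591 - 490579/(-739/376) = 479379/13591 - 490579*(-376/739) = 479379/13591 + 184457704/739 = 2507318916145/10043749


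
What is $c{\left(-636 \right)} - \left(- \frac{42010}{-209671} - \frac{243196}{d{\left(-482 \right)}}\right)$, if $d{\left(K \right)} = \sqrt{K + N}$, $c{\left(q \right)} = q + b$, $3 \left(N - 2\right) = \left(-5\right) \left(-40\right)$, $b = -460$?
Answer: $- \frac{229841426}{209671} - \frac{60799 i \sqrt{930}}{155} \approx -1096.2 - 11962.0 i$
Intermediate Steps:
$N = \frac{206}{3}$ ($N = 2 + \frac{\left(-5\right) \left(-40\right)}{3} = 2 + \frac{1}{3} \cdot 200 = 2 + \frac{200}{3} = \frac{206}{3} \approx 68.667$)
$c{\left(q \right)} = -460 + q$ ($c{\left(q \right)} = q - 460 = -460 + q$)
$d{\left(K \right)} = \sqrt{\frac{206}{3} + K}$ ($d{\left(K \right)} = \sqrt{K + \frac{206}{3}} = \sqrt{\frac{206}{3} + K}$)
$c{\left(-636 \right)} - \left(- \frac{42010}{-209671} - \frac{243196}{d{\left(-482 \right)}}\right) = \left(-460 - 636\right) - \left(- \frac{42010}{-209671} - \frac{243196}{\frac{1}{3} \sqrt{618 + 9 \left(-482\right)}}\right) = -1096 - \left(\left(-42010\right) \left(- \frac{1}{209671}\right) - \frac{243196}{\frac{1}{3} \sqrt{618 - 4338}}\right) = -1096 - \left(\frac{42010}{209671} - \frac{243196}{\frac{1}{3} \sqrt{-3720}}\right) = -1096 - \left(\frac{42010}{209671} - \frac{243196}{\frac{1}{3} \cdot 2 i \sqrt{930}}\right) = -1096 - \left(\frac{42010}{209671} - \frac{243196}{\frac{2}{3} i \sqrt{930}}\right) = -1096 - \left(\frac{42010}{209671} - 243196 \left(- \frac{i \sqrt{930}}{620}\right)\right) = -1096 - \left(\frac{42010}{209671} + \frac{60799 i \sqrt{930}}{155}\right) = - \frac{229841426}{209671} - \frac{60799 i \sqrt{930}}{155}$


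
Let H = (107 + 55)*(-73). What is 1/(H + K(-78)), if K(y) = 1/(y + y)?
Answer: -156/1844857 ≈ -8.4559e-5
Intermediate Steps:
K(y) = 1/(2*y)
H = -11826 (H = 162*(-73) = -11826)
1/(H + K(-78)) = 1/(-11826 + (½)/(-78)) = 1/(-11826 + (½)*(-1/78)) = 1/(-11826 - 1/156) = 1/(-1844857/156) = -156/1844857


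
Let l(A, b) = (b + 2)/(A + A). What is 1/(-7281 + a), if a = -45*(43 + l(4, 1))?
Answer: -8/73863 ≈ -0.00010831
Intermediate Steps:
l(A, b) = (2 + b)/(2*A) (l(A, b) = (2 + b)/((2*A)) = (2 + b)*(1/(2*A)) = (2 + b)/(2*A))
a = -15615/8 (a = -45*(43 + (½)*(2 + 1)/4) = -45*(43 + (½)*(¼)*3) = -45*(43 + 3/8) = -45*347/8 = -15615/8 ≈ -1951.9)
1/(-7281 + a) = 1/(-7281 - 15615/8) = 1/(-73863/8) = -8/73863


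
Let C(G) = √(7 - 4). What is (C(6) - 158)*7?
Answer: -1106 + 7*√3 ≈ -1093.9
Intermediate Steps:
C(G) = √3
(C(6) - 158)*7 = (√3 - 158)*7 = (-158 + √3)*7 = -1106 + 7*√3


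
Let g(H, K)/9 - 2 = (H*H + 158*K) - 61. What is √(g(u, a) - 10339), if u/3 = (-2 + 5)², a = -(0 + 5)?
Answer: I*√11419 ≈ 106.86*I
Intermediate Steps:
a = -5 (a = -1*5 = -5)
u = 27 (u = 3*(-2 + 5)² = 3*3² = 3*9 = 27)
g(H, K) = -531 + 9*H² + 1422*K (g(H, K) = 18 + 9*((H*H + 158*K) - 61) = 18 + 9*((H² + 158*K) - 61) = 18 + 9*(-61 + H² + 158*K) = 18 + (-549 + 9*H² + 1422*K) = -531 + 9*H² + 1422*K)
√(g(u, a) - 10339) = √((-531 + 9*27² + 1422*(-5)) - 10339) = √((-531 + 9*729 - 7110) - 10339) = √((-531 + 6561 - 7110) - 10339) = √(-1080 - 10339) = √(-11419) = I*√11419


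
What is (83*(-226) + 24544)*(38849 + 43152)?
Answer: 474457786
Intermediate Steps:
(83*(-226) + 24544)*(38849 + 43152) = (-18758 + 24544)*82001 = 5786*82001 = 474457786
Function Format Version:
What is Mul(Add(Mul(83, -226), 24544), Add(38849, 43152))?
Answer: 474457786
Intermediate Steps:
Mul(Add(Mul(83, -226), 24544), Add(38849, 43152)) = Mul(Add(-18758, 24544), 82001) = Mul(5786, 82001) = 474457786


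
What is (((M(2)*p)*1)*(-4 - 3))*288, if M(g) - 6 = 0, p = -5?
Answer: 60480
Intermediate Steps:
M(g) = 6 (M(g) = 6 + 0 = 6)
(((M(2)*p)*1)*(-4 - 3))*288 = (((6*(-5))*1)*(-4 - 3))*288 = (-30*1*(-7))*288 = -30*(-7)*288 = 210*288 = 60480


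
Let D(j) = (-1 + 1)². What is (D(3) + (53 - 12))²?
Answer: 1681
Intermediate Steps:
D(j) = 0 (D(j) = 0² = 0)
(D(3) + (53 - 12))² = (0 + (53 - 12))² = (0 + 41)² = 41² = 1681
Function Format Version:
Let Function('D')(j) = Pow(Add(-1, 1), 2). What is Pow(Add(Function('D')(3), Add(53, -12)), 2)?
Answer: 1681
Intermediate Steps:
Function('D')(j) = 0 (Function('D')(j) = Pow(0, 2) = 0)
Pow(Add(Function('D')(3), Add(53, -12)), 2) = Pow(Add(0, Add(53, -12)), 2) = Pow(Add(0, 41), 2) = Pow(41, 2) = 1681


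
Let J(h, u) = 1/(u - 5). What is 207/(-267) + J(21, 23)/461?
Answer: -572473/738522 ≈ -0.77516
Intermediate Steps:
J(h, u) = 1/(-5 + u)
207/(-267) + J(21, 23)/461 = 207/(-267) + 1/((-5 + 23)*461) = 207*(-1/267) + (1/461)/18 = -69/89 + (1/18)*(1/461) = -69/89 + 1/8298 = -572473/738522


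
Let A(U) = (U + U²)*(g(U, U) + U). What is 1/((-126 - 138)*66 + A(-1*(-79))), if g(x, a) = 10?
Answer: 1/545056 ≈ 1.8347e-6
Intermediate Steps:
A(U) = (10 + U)*(U + U²) (A(U) = (U + U²)*(10 + U) = (10 + U)*(U + U²))
1/((-126 - 138)*66 + A(-1*(-79))) = 1/((-126 - 138)*66 + (-1*(-79))*(10 + (-1*(-79))² + 11*(-1*(-79)))) = 1/(-264*66 + 79*(10 + 79² + 11*79)) = 1/(-17424 + 79*(10 + 6241 + 869)) = 1/(-17424 + 79*7120) = 1/(-17424 + 562480) = 1/545056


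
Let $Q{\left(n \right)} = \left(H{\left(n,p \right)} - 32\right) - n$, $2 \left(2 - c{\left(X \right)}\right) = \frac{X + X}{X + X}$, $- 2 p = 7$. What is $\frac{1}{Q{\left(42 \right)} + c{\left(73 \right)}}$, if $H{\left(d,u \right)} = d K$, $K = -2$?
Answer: $- \frac{2}{313} \approx -0.0063898$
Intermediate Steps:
$p = - \frac{7}{2}$ ($p = \left(- \frac{1}{2}\right) 7 = - \frac{7}{2} \approx -3.5$)
$H{\left(d,u \right)} = - 2 d$ ($H{\left(d,u \right)} = d \left(-2\right) = - 2 d$)
$c{\left(X \right)} = \frac{3}{2}$ ($c{\left(X \right)} = 2 - \frac{\left(X + X\right) \frac{1}{X + X}}{2} = 2 - \frac{2 X \frac{1}{2 X}}{2} = 2 - \frac{1}{2} = \frac{3}{2}$)
$Q{\left(n \right)} = -32 - 3 n$ ($Q{\left(n \right)} = \left(- 2 n - 32\right) - n = \left(-32 - 2 n\right) - n = -32 - 3 n$)
$\frac{1}{Q{\left(42 \right)} + c{\left(73 \right)}} = \frac{1}{\left(-32 - 126\right) + \frac{3}{2}} = \frac{1}{-158 + \frac{3}{2}} = \frac{1}{- \frac{313}{2}} = - \frac{2}{313}$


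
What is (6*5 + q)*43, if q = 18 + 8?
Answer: 2408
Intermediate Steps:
q = 26
(6*5 + q)*43 = (6*5 + 26)*43 = (30 + 26)*43 = 56*43 = 2408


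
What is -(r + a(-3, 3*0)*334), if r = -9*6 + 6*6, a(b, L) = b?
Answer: 1020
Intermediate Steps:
r = -18 (r = -54 + 36 = -18)
-(r + a(-3, 3*0)*334) = -(-18 - 3*334) = -(-18 - 1002) = -1*(-1020) = 1020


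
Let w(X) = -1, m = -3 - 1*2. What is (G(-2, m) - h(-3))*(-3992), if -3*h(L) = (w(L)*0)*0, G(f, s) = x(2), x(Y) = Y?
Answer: -7984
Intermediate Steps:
m = -5 (m = -3 - 2 = -5)
G(f, s) = 2
h(L) = 0 (h(L) = -(-1*0)*0/3 = -0*0 = -1/3*0 = 0)
(G(-2, m) - h(-3))*(-3992) = (2 - 1*0)*(-3992) = (2 + 0)*(-3992) = 2*(-3992) = -7984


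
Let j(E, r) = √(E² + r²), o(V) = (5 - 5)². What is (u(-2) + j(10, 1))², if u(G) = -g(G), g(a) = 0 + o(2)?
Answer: 101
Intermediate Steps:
o(V) = 0 (o(V) = 0² = 0)
g(a) = 0 (g(a) = 0 + 0 = 0)
u(G) = 0 (u(G) = -1*0 = 0)
(u(-2) + j(10, 1))² = (0 + √(10² + 1²))² = (0 + √(100 + 1))² = (0 + √101)² = (√101)² = 101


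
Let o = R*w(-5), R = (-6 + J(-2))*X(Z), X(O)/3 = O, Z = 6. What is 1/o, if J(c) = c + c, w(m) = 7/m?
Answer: 1/252 ≈ 0.0039683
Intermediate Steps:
J(c) = 2*c
X(O) = 3*O
R = -180 (R = (-6 + 2*(-2))*(3*6) = (-6 - 4)*18 = -10*18 = -180)
o = 252 (o = -1260/(-5) = -1260*(-1)/5 = -180*(-7/5) = 252)
1/o = 1/252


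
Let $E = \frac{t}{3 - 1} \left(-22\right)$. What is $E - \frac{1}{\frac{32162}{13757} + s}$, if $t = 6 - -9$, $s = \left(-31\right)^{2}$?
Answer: $- \frac{2186699192}{13252639} \approx -165.0$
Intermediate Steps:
$s = 961$
$t = 15$ ($t = 6 + 9 = 15$)
$E = -165$ ($E = \frac{15}{3 - 1} \left(-22\right) = \frac{15}{2} \left(-22\right) = -165$)
$E - \frac{1}{\frac{32162}{13757} + s} = -165 - \frac{1}{\frac{32162}{13757} + 961} = -165 - \frac{1}{\frac{13252639}{13757}} = -165 - \frac{13757}{13252639} = - \frac{2186699192}{13252639}$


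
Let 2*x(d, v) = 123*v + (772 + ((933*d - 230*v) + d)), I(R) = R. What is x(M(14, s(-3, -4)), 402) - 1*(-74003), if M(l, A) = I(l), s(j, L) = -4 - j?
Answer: 59420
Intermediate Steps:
M(l, A) = l
x(d, v) = 386 + 467*d - 107*v/2 (x(d, v) = (123*v + (772 + ((933*d - 230*v) + d)))/2 = (123*v + (772 + ((-230*v + 933*d) + d)))/2 = (123*v + (772 + (-230*v + 934*d)))/2 = (123*v + (772 - 230*v + 934*d))/2 = (772 - 107*v + 934*d)/2 = 386 + 467*d - 107*v/2)
x(M(14, s(-3, -4)), 402) - 1*(-74003) = (386 + 467*14 - 107/2*402) - 1*(-74003) = (386 + 6538 - 21507) + 74003 = -14583 + 74003 = 59420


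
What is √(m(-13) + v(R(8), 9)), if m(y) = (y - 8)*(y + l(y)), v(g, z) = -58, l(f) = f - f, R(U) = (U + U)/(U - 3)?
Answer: √215 ≈ 14.663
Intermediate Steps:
R(U) = 2*U/(-3 + U) (R(U) = (2*U)/(-3 + U) = 2*U/(-3 + U))
l(f) = 0
m(y) = y*(-8 + y) (m(y) = (y - 8)*(y + 0) = (-8 + y)*y = y*(-8 + y))
√(m(-13) + v(R(8), 9)) = √(-13*(-8 - 13) - 58) = √(-13*(-21) - 58) = √(273 - 58) = √215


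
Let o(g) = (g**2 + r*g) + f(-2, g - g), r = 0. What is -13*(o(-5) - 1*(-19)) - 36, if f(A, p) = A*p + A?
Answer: -582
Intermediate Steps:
f(A, p) = A + A*p
o(g) = -2 + g**2 (o(g) = (g**2 + 0*g) - 2*(1 + (g - g)) = (g**2 + 0) - 2*(1 + 0) = g**2 - 2*1 = g**2 - 2 = -2 + g**2)
-13*(o(-5) - 1*(-19)) - 36 = -13*((-2 + (-5)**2) - 1*(-19)) - 36 = -13*((-2 + 25) + 19) - 36 = -13*(23 + 19) - 36 = -13*42 - 36 = -546 - 36 = -582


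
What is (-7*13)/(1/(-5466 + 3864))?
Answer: 145782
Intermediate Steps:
(-7*13)/(1/(-5466 + 3864)) = -91/(1/(-1602)) = -91/(-1/1602) = -91*(-1602) = 145782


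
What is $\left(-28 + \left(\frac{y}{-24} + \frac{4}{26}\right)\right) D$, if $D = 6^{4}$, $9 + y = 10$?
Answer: $- \frac{469854}{13} \approx -36143.0$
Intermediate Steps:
$y = 1$ ($y = -9 + 10 = 1$)
$D = 1296$
$\left(-28 + \left(\frac{y}{-24} + \frac{4}{26}\right)\right) D = \left(-28 + \left(1 \frac{1}{-24} + \frac{4}{26}\right)\right) 1296 = \left(-28 + \left(1 \left(- \frac{1}{24}\right) + 4 \cdot \frac{1}{26}\right)\right) 1296 = \left(-28 + \left(- \frac{1}{24} + \frac{2}{13}\right)\right) 1296 = \left(-28 + \frac{35}{312}\right) 1296 = \left(- \frac{8701}{312}\right) 1296 = - \frac{469854}{13}$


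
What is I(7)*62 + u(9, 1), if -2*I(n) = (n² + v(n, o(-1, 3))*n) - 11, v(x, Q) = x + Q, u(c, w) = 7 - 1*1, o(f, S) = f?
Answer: -2474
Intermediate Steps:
u(c, w) = 6 (u(c, w) = 7 - 1 = 6)
v(x, Q) = Q + x
I(n) = 11/2 - n²/2 - n*(-1 + n)/2 (I(n) = -((n² + (-1 + n)*n) - 11)/2 = -((n² + n*(-1 + n)) - 11)/2 = -(-11 + n² + n*(-1 + n))/2 = 11/2 - n²/2 - n*(-1 + n)/2)
I(7)*62 + u(9, 1) = (11/2 + (½)*7 - 1*7²)*62 + 6 = (11/2 + 7/2 - 1*49)*62 + 6 = (11/2 + 7/2 - 49)*62 + 6 = -40*62 + 6 = -2480 + 6 = -2474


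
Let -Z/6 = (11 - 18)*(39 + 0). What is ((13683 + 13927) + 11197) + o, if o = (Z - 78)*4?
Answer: 45047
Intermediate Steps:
Z = 1638 (Z = -6*(11 - 18)*(39 + 0) = -(-42)*39 = -6*(-273) = 1638)
o = 6240 (o = (1638 - 78)*4 = 1560*4 = 6240)
((13683 + 13927) + 11197) + o = ((13683 + 13927) + 11197) + 6240 = (27610 + 11197) + 6240 = 38807 + 6240 = 45047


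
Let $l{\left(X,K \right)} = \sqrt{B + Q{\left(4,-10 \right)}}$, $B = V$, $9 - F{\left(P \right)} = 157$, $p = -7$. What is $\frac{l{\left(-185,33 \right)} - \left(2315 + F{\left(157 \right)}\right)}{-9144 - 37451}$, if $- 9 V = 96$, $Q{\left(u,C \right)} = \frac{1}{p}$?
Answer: $\frac{2167}{46595} - \frac{i \sqrt{4767}}{978495} \approx 0.046507 - 7.0561 \cdot 10^{-5} i$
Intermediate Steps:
$F{\left(P \right)} = -148$ ($F{\left(P \right)} = 9 - 157 = -148$)
$Q{\left(u,C \right)} = - \frac{1}{7}$ ($Q{\left(u,C \right)} = \frac{1}{-7} = - \frac{1}{7}$)
$V = - \frac{32}{3}$ ($V = \left(- \frac{1}{9}\right) 96 = - \frac{32}{3} \approx -10.667$)
$B = - \frac{32}{3} \approx -10.667$
$l{\left(X,K \right)} = \frac{i \sqrt{4767}}{21}$ ($l{\left(X,K \right)} = \sqrt{- \frac{32}{3} - \frac{1}{7}} = \sqrt{- \frac{227}{21}} = \frac{i \sqrt{4767}}{21}$)
$\frac{l{\left(-185,33 \right)} - \left(2315 + F{\left(157 \right)}\right)}{-9144 - 37451} = \frac{\frac{i \sqrt{4767}}{21} - 2167}{-9144 - 37451} = \frac{\frac{i \sqrt{4767}}{21} + \left(-2315 + 148\right)}{-46595} = \left(\frac{i \sqrt{4767}}{21} - 2167\right) \left(- \frac{1}{46595}\right) = \left(-2167 + \frac{i \sqrt{4767}}{21}\right) \left(- \frac{1}{46595}\right) = \frac{2167}{46595} - \frac{i \sqrt{4767}}{978495}$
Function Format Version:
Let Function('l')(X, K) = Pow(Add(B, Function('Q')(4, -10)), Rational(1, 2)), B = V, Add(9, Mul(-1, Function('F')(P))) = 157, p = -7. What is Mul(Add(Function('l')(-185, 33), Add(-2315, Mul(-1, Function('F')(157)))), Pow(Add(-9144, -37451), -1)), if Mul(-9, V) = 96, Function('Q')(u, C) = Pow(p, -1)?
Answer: Add(Rational(2167, 46595), Mul(Rational(-1, 978495), I, Pow(4767, Rational(1, 2)))) ≈ Add(0.046507, Mul(-7.0561e-5, I))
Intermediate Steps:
Function('F')(P) = -148 (Function('F')(P) = Add(9, Mul(-1, 157)) = Add(9, -157) = -148)
Function('Q')(u, C) = Rational(-1, 7) (Function('Q')(u, C) = Pow(-7, -1) = Rational(-1, 7))
V = Rational(-32, 3) (V = Mul(Rational(-1, 9), 96) = Rational(-32, 3) ≈ -10.667)
B = Rational(-32, 3) ≈ -10.667
Function('l')(X, K) = Mul(Rational(1, 21), I, Pow(4767, Rational(1, 2))) (Function('l')(X, K) = Pow(Add(Rational(-32, 3), Rational(-1, 7)), Rational(1, 2)) = Pow(Rational(-227, 21), Rational(1, 2)) = Mul(Rational(1, 21), I, Pow(4767, Rational(1, 2))))
Mul(Add(Function('l')(-185, 33), Add(-2315, Mul(-1, Function('F')(157)))), Pow(Add(-9144, -37451), -1)) = Mul(Add(Mul(Rational(1, 21), I, Pow(4767, Rational(1, 2))), Add(-2315, Mul(-1, -148))), Pow(Add(-9144, -37451), -1)) = Mul(Add(Mul(Rational(1, 21), I, Pow(4767, Rational(1, 2))), Add(-2315, 148)), Pow(-46595, -1)) = Mul(Add(Mul(Rational(1, 21), I, Pow(4767, Rational(1, 2))), -2167), Rational(-1, 46595)) = Mul(Add(-2167, Mul(Rational(1, 21), I, Pow(4767, Rational(1, 2)))), Rational(-1, 46595)) = Add(Rational(2167, 46595), Mul(Rational(-1, 978495), I, Pow(4767, Rational(1, 2))))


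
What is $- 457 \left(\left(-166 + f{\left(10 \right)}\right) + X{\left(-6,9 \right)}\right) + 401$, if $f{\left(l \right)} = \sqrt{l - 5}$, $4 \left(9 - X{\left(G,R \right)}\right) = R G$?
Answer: $\frac{131961}{2} - 457 \sqrt{5} \approx 64959.0$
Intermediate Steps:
$X{\left(G,R \right)} = 9 - \frac{G R}{4}$ ($X{\left(G,R \right)} = 9 - \frac{R G}{4} = 9 - \frac{G R}{4}$)
$f{\left(l \right)} = \sqrt{-5 + l}$
$- 457 \left(\left(-166 + f{\left(10 \right)}\right) + X{\left(-6,9 \right)}\right) + 401 = - 457 \left(\left(-166 + \sqrt{-5 + 10}\right) - \left(-9 - \frac{27}{2}\right)\right) + 401 = - 457 \left(\left(-166 + \sqrt{5}\right) + \left(9 + \frac{27}{2}\right)\right) + 401 = - 457 \left(\left(-166 + \sqrt{5}\right) + \frac{45}{2}\right) + 401 = - 457 \left(- \frac{287}{2} + \sqrt{5}\right) + 401 = \left(\frac{131159}{2} - 457 \sqrt{5}\right) + 401 = \frac{131961}{2} - 457 \sqrt{5}$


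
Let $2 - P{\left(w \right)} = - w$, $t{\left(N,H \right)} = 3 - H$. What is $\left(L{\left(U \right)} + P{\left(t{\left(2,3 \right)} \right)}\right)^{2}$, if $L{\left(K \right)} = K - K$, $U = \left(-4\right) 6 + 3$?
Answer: $4$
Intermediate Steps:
$P{\left(w \right)} = 2 + w$ ($P{\left(w \right)} = 2 - - w = 2 + w$)
$U = -21$ ($U = -24 + 3 = -21$)
$L{\left(K \right)} = 0$
$\left(L{\left(U \right)} + P{\left(t{\left(2,3 \right)} \right)}\right)^{2} = \left(0 + \left(2 + \left(3 - 3\right)\right)\right)^{2} = \left(0 + \left(2 + 0\right)\right)^{2} = \left(0 + 2\right)^{2} = 2^{2} = 4$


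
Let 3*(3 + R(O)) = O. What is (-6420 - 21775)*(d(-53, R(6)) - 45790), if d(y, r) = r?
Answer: 1291077245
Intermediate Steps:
R(O) = -3 + O/3
(-6420 - 21775)*(d(-53, R(6)) - 45790) = (-6420 - 21775)*((-3 + (⅓)*6) - 45790) = -28195*((-3 + 2) - 45790) = -28195*(-1 - 45790) = -28195*(-45791) = 1291077245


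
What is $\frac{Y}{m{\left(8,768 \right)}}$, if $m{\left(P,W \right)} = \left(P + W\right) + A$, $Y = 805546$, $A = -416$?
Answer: $\frac{402773}{180} \approx 2237.6$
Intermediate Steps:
$m{\left(P,W \right)} = -416 + P + W$ ($m{\left(P,W \right)} = \left(P + W\right) - 416 = -416 + P + W$)
$\frac{Y}{m{\left(8,768 \right)}} = \frac{805546}{-416 + 8 + 768} = \frac{805546}{360} = 805546 \cdot \frac{1}{360} = \frac{402773}{180}$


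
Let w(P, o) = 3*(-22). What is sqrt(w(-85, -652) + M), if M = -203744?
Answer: I*sqrt(203810) ≈ 451.45*I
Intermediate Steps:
w(P, o) = -66
sqrt(w(-85, -652) + M) = sqrt(-66 - 203744) = sqrt(-203810) = I*sqrt(203810)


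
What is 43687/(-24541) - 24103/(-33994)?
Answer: -1689195/1577026 ≈ -1.0711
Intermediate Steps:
43687/(-24541) - 24103/(-33994) = 43687*(-1/24541) - 24103*(-1/33994) = -43687/24541 + 24103/33994 = -1689195/1577026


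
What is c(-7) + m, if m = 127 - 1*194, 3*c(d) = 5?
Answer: -196/3 ≈ -65.333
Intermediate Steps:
c(d) = 5/3 (c(d) = (1/3)*5 = 5/3)
m = -67 (m = 127 - 194 = -67)
c(-7) + m = 5/3 - 67 = -196/3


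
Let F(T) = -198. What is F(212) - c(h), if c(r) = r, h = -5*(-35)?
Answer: -373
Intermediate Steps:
h = 175 (h = -1*(-175) = 175)
F(212) - c(h) = -198 - 1*175 = -198 - 175 = -373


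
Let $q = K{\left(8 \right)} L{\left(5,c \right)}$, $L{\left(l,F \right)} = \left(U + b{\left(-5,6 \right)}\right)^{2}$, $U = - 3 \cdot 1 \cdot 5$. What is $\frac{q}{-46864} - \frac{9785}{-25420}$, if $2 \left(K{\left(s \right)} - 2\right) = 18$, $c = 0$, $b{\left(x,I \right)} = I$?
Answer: $\frac{21795751}{59564144} \approx 0.36592$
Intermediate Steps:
$K{\left(s \right)} = 11$ ($K{\left(s \right)} = 2 + \frac{1}{2} \cdot 18 = 2 + 9 = 11$)
$U = -15$ ($U = \left(-3\right) 5 = -15$)
$L{\left(l,F \right)} = 81$ ($L{\left(l,F \right)} = \left(-15 + 6\right)^{2} = \left(-9\right)^{2} = 81$)
$q = 891$ ($q = 11 \cdot 81 = 891$)
$\frac{q}{-46864} - \frac{9785}{-25420} = \frac{891}{-46864} - \frac{9785}{-25420} = 891 \left(- \frac{1}{46864}\right) - - \frac{1957}{5084} = - \frac{891}{46864} + \frac{1957}{5084} = \frac{21795751}{59564144}$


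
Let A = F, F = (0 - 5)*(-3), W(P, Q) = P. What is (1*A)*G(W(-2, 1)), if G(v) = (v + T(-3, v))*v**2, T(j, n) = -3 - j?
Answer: -120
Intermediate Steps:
F = 15 (F = -5*(-3) = 15)
A = 15
G(v) = v**3 (G(v) = (v + (-3 - 1*(-3)))*v**2 = (v + (-3 + 3))*v**2 = (v + 0)*v**2 = v*v**2 = v**3)
(1*A)*G(W(-2, 1)) = (1*15)*(-2)**3 = 15*(-8) = -120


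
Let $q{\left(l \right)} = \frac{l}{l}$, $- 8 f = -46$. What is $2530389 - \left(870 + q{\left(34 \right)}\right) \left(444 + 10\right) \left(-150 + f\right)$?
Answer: $\frac{119143487}{2} \approx 5.9572 \cdot 10^{7}$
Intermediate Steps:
$f = \frac{23}{4}$ ($f = \left(- \frac{1}{8}\right) \left(-46\right) = \frac{23}{4} \approx 5.75$)
$q{\left(l \right)} = 1$
$2530389 - \left(870 + q{\left(34 \right)}\right) \left(444 + 10\right) \left(-150 + f\right) = 2530389 - \left(870 + 1\right) \left(444 + 10\right) \left(-150 + \frac{23}{4}\right) = 2530389 - 871 \cdot 454 \left(- \frac{577}{4}\right) = 2530389 - 871 \left(- \frac{130979}{2}\right) = 2530389 - - \frac{114082709}{2} = 2530389 + \frac{114082709}{2} = \frac{119143487}{2}$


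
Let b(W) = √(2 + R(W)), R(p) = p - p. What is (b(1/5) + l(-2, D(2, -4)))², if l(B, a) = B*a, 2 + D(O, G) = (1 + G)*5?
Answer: (34 + √2)² ≈ 1254.2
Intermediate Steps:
D(O, G) = 3 + 5*G (D(O, G) = -2 + (1 + G)*5 = -2 + (5 + 5*G) = 3 + 5*G)
R(p) = 0
b(W) = √2 (b(W) = √(2 + 0) = √2)
(b(1/5) + l(-2, D(2, -4)))² = (√2 - 2*(3 + 5*(-4)))² = (√2 - 2*(3 - 20))² = (√2 - 2*(-17))² = (√2 + 34)² = (34 + √2)²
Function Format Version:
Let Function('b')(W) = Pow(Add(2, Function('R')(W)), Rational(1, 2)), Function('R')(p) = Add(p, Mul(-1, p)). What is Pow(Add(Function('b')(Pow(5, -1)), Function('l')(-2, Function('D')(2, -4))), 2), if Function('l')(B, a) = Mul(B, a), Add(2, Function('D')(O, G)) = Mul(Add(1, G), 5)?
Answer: Pow(Add(34, Pow(2, Rational(1, 2))), 2) ≈ 1254.2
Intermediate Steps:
Function('D')(O, G) = Add(3, Mul(5, G)) (Function('D')(O, G) = Add(-2, Mul(Add(1, G), 5)) = Add(-2, Add(5, Mul(5, G))) = Add(3, Mul(5, G)))
Function('R')(p) = 0
Function('b')(W) = Pow(2, Rational(1, 2)) (Function('b')(W) = Pow(Add(2, 0), Rational(1, 2)) = Pow(2, Rational(1, 2)))
Pow(Add(Function('b')(Pow(5, -1)), Function('l')(-2, Function('D')(2, -4))), 2) = Pow(Add(Pow(2, Rational(1, 2)), Mul(-2, Add(3, Mul(5, -4)))), 2) = Pow(Add(Pow(2, Rational(1, 2)), Mul(-2, Add(3, -20))), 2) = Pow(Add(Pow(2, Rational(1, 2)), Mul(-2, -17)), 2) = Pow(Add(Pow(2, Rational(1, 2)), 34), 2) = Pow(Add(34, Pow(2, Rational(1, 2))), 2)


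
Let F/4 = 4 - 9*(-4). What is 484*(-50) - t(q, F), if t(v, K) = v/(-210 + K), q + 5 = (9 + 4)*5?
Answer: -120994/5 ≈ -24199.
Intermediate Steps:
q = 60 (q = -5 + (9 + 4)*5 = -5 + 13*5 = -5 + 65 = 60)
F = 160 (F = 4*(4 - 9*(-4)) = 4*(4 + 36) = 4*40 = 160)
484*(-50) - t(q, F) = 484*(-50) - 60/(-210 + 160) = -24200 - 60/(-50) = -24200 - 60*(-1)/50 = -24200 - 1*(-6/5) = -24200 + 6/5 = -120994/5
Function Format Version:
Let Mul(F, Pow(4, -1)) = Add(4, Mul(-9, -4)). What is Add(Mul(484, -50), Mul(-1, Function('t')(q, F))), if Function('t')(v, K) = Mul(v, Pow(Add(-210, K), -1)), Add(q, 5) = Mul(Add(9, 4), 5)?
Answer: Rational(-120994, 5) ≈ -24199.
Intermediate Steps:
q = 60 (q = Add(-5, Mul(Add(9, 4), 5)) = Add(-5, Mul(13, 5)) = Add(-5, 65) = 60)
F = 160 (F = Mul(4, Add(4, Mul(-9, -4))) = Mul(4, Add(4, 36)) = Mul(4, 40) = 160)
Add(Mul(484, -50), Mul(-1, Function('t')(q, F))) = Add(Mul(484, -50), Mul(-1, Mul(60, Pow(Add(-210, 160), -1)))) = Add(-24200, Mul(-1, Mul(60, Pow(-50, -1)))) = Add(-24200, Mul(-1, Mul(60, Rational(-1, 50)))) = Add(-24200, Mul(-1, Rational(-6, 5))) = Add(-24200, Rational(6, 5)) = Rational(-120994, 5)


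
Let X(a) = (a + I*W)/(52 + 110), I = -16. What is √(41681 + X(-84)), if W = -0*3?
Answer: √3376119/9 ≈ 204.16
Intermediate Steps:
W = 0 (W = -3*0 = 0)
X(a) = a/162 (X(a) = (a - 16*0)/(52 + 110) = (a + 0)/162 = a*(1/162) = a/162)
√(41681 + X(-84)) = √(41681 + (1/162)*(-84)) = √(41681 - 14/27) = √(1125373/27) = √3376119/9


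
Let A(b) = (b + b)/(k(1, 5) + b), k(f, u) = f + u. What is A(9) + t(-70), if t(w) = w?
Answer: -344/5 ≈ -68.800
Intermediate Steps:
A(b) = 2*b/(6 + b) (A(b) = (b + b)/((1 + 5) + b) = (2*b)/(6 + b) = 2*b/(6 + b))
A(9) + t(-70) = 2*9/(6 + 9) - 70 = 2*9/15 - 70 = 2*9*(1/15) - 70 = 6/5 - 70 = -344/5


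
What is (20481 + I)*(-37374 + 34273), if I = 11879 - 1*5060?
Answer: -84657300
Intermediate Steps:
I = 6819 (I = 11879 - 5060 = 6819)
(20481 + I)*(-37374 + 34273) = (20481 + 6819)*(-37374 + 34273) = 27300*(-3101) = -84657300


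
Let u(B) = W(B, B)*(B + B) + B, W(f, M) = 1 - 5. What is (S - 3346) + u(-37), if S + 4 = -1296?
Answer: -4387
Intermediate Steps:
W(f, M) = -4
S = -1300 (S = -4 - 1296 = -1300)
u(B) = -7*B (u(B) = -4*(B + B) + B = -8*B + B = -7*B)
(S - 3346) + u(-37) = (-1300 - 3346) - 7*(-37) = -4646 + 259 = -4387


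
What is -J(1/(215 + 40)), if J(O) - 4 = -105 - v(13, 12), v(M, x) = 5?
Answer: 106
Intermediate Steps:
J(O) = -106 (J(O) = 4 + (-105 - 1*5) = 4 + (-105 - 5) = 4 - 110 = -106)
-J(1/(215 + 40)) = -1*(-106) = 106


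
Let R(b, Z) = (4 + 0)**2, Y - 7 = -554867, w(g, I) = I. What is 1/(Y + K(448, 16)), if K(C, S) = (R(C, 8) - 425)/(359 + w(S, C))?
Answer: -807/447772429 ≈ -1.8023e-6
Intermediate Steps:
Y = -554860 (Y = 7 - 554867 = -554860)
R(b, Z) = 16 (R(b, Z) = 4**2 = 16)
K(C, S) = -409/(359 + C) (K(C, S) = (16 - 425)/(359 + C) = -409/(359 + C))
1/(Y + K(448, 16)) = 1/(-554860 - 409/(359 + 448)) = 1/(-554860 - 409/807) = 1/(-447772429/807) = -807/447772429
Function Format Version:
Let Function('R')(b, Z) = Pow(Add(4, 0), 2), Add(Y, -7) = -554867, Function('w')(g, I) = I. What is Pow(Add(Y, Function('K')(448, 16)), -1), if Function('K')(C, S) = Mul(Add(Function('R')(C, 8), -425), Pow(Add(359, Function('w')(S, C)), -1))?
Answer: Rational(-807, 447772429) ≈ -1.8023e-6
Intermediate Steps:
Y = -554860 (Y = Add(7, -554867) = -554860)
Function('R')(b, Z) = 16 (Function('R')(b, Z) = Pow(4, 2) = 16)
Function('K')(C, S) = Mul(-409, Pow(Add(359, C), -1)) (Function('K')(C, S) = Mul(Add(16, -425), Pow(Add(359, C), -1)) = Mul(-409, Pow(Add(359, C), -1)))
Pow(Add(Y, Function('K')(448, 16)), -1) = Pow(Add(-554860, Mul(-409, Pow(Add(359, 448), -1))), -1) = Pow(Add(-554860, Mul(-409, Pow(807, -1))), -1) = Pow(Add(-554860, Mul(-409, Rational(1, 807))), -1) = Pow(Add(-554860, Rational(-409, 807)), -1) = Pow(Rational(-447772429, 807), -1) = Rational(-807, 447772429)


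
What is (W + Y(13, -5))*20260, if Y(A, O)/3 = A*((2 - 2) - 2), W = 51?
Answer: -547020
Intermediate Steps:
Y(A, O) = -6*A (Y(A, O) = 3*(A*((2 - 2) - 2)) = 3*(A*(0 - 2)) = 3*(A*(-2)) = 3*(-2*A) = -6*A)
(W + Y(13, -5))*20260 = (51 - 6*13)*20260 = (51 - 78)*20260 = -27*20260 = -547020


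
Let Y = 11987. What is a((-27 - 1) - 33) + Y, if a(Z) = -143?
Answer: 11844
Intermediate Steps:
a((-27 - 1) - 33) + Y = -143 + 11987 = 11844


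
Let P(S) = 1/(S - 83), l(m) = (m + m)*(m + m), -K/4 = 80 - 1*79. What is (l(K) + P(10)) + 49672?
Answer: 3630727/73 ≈ 49736.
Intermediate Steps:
K = -4 (K = -4*(80 - 1*79) = -4*(80 - 79) = -4*1 = -4)
l(m) = 4*m**2 (l(m) = (2*m)*(2*m) = 4*m**2)
P(S) = 1/(-83 + S)
(l(K) + P(10)) + 49672 = (4*(-4)**2 + 1/(-83 + 10)) + 49672 = (4*16 + 1/(-73)) + 49672 = (64 - 1/73) + 49672 = 4671/73 + 49672 = 3630727/73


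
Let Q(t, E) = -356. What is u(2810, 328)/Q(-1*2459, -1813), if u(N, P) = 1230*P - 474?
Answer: -201483/178 ≈ -1131.9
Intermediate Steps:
u(N, P) = -474 + 1230*P
u(2810, 328)/Q(-1*2459, -1813) = (-474 + 1230*328)/(-356) = (-474 + 403440)*(-1/356) = 402966*(-1/356) = -201483/178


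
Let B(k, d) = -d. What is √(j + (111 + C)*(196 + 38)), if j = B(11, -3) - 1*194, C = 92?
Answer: 11*√391 ≈ 217.51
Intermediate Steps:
j = -191 (j = -1*(-3) - 1*194 = 3 - 194 = -191)
√(j + (111 + C)*(196 + 38)) = √(-191 + (111 + 92)*(196 + 38)) = √(-191 + 203*234) = √(-191 + 47502) = √47311 = 11*√391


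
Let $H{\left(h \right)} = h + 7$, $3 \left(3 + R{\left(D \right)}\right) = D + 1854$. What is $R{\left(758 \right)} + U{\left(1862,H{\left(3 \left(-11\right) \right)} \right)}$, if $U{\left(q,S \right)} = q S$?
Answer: $- \frac{142633}{3} \approx -47544.0$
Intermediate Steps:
$R{\left(D \right)} = 615 + \frac{D}{3}$ ($R{\left(D \right)} = -3 + \frac{D + 1854}{3} = -3 + \frac{1854 + D}{3} = -3 + \left(618 + \frac{D}{3}\right) = 615 + \frac{D}{3}$)
$H{\left(h \right)} = 7 + h$
$U{\left(q,S \right)} = S q$
$R{\left(758 \right)} + U{\left(1862,H{\left(3 \left(-11\right) \right)} \right)} = \left(615 + \frac{1}{3} \cdot 758\right) + \left(7 + 3 \left(-11\right)\right) 1862 = \left(615 + \frac{758}{3}\right) + \left(7 - 33\right) 1862 = \frac{2603}{3} - 48412 = - \frac{142633}{3}$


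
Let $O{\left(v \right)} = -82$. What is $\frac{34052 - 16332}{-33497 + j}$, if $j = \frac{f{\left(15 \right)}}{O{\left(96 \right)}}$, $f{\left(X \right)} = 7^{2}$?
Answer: $- \frac{1453040}{2746803} \approx -0.52899$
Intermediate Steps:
$f{\left(X \right)} = 49$
$j = - \frac{49}{82}$ ($j = \frac{49}{-82} = 49 \left(- \frac{1}{82}\right) = - \frac{49}{82} \approx -0.59756$)
$\frac{34052 - 16332}{-33497 + j} = \frac{34052 - 16332}{-33497 - \frac{49}{82}} = \frac{17720}{- \frac{2746803}{82}} = 17720 \left(- \frac{82}{2746803}\right) = - \frac{1453040}{2746803}$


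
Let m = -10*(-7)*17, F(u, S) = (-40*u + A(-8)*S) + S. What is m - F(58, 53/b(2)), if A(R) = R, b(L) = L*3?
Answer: 21431/6 ≈ 3571.8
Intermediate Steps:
b(L) = 3*L
F(u, S) = -40*u - 7*S (F(u, S) = (-40*u - 8*S) + S = -40*u - 7*S)
m = 1190 (m = 70*17 = 1190)
m - F(58, 53/b(2)) = 1190 - (-40*58 - 371/(3*2)) = 1190 - (-2320 - 371/6) = 1190 - 1*(-14291/6) = 1190 + 14291/6 = 21431/6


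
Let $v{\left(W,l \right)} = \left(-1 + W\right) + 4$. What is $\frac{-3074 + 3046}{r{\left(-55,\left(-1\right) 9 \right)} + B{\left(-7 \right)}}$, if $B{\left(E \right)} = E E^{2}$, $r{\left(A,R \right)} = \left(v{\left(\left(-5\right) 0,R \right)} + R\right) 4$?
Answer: $\frac{28}{367} \approx 0.076294$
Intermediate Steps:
$v{\left(W,l \right)} = 3 + W$
$r{\left(A,R \right)} = 12 + 4 R$ ($r{\left(A,R \right)} = \left(\left(3 - 0\right) + R\right) 4 = \left(\left(3 + 0\right) + R\right) 4 = \left(3 + R\right) 4 = 12 + 4 R$)
$B{\left(E \right)} = E^{3}$
$\frac{-3074 + 3046}{r{\left(-55,\left(-1\right) 9 \right)} + B{\left(-7 \right)}} = \frac{-3074 + 3046}{\left(12 + 4 \left(\left(-1\right) 9\right)\right) + \left(-7\right)^{3}} = - \frac{28}{\left(12 + 4 \left(-9\right)\right) - 343} = - \frac{28}{\left(12 - 36\right) - 343} = - \frac{28}{-24 - 343} = - \frac{28}{-367} = \left(-28\right) \left(- \frac{1}{367}\right) = \frac{28}{367}$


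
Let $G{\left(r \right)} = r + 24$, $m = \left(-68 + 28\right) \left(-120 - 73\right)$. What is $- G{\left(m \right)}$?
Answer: $-7744$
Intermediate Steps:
$m = 7720$ ($m = \left(-40\right) \left(-193\right) = 7720$)
$G{\left(r \right)} = 24 + r$
$- G{\left(m \right)} = - (24 + 7720) = \left(-1\right) 7744 = -7744$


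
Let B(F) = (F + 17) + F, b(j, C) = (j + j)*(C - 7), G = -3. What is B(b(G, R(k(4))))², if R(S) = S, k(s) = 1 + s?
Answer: 1681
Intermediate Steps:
b(j, C) = 2*j*(-7 + C) (b(j, C) = (2*j)*(-7 + C) = 2*j*(-7 + C))
B(F) = 17 + 2*F (B(F) = (17 + F) + F = 17 + 2*F)
B(b(G, R(k(4))))² = (17 + 2*(2*(-3)*(-7 + (1 + 4))))² = (17 + 2*(2*(-3)*(-7 + 5)))² = (17 + 2*(2*(-3)*(-2)))² = (17 + 2*12)² = (17 + 24)² = 41² = 1681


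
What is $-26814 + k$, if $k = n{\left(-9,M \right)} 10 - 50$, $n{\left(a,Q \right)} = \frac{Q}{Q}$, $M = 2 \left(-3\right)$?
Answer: $-26854$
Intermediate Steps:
$M = -6$
$n{\left(a,Q \right)} = 1$
$k = -40$ ($k = 1 \cdot 10 - 50 = 10 - 50 = -40$)
$-26814 + k = -26814 - 40 = -26854$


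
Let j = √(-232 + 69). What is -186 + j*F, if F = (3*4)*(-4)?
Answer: -186 - 48*I*√163 ≈ -186.0 - 612.82*I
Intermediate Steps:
F = -48 (F = 12*(-4) = -48)
j = I*√163 (j = √(-163) = I*√163 ≈ 12.767*I)
-186 + j*F = -186 + (I*√163)*(-48) = -186 - 48*I*√163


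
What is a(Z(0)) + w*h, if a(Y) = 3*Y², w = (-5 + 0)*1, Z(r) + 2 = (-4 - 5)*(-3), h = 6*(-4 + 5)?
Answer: 1845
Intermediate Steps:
h = 6 (h = 6*1 = 6)
Z(r) = 25 (Z(r) = -2 + (-4 - 5)*(-3) = -2 - 9*(-3) = -2 + 27 = 25)
w = -5 (w = -5*1 = -5)
a(Z(0)) + w*h = 3*25² - 5*6 = 3*625 - 30 = 1875 - 30 = 1845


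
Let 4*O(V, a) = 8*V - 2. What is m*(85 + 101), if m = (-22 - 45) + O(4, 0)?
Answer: -11067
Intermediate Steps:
O(V, a) = -½ + 2*V (O(V, a) = (8*V - 2)/4 = (-2 + 8*V)/4 = -½ + 2*V)
m = -119/2 (m = (-22 - 45) + (-½ + 2*4) = -67 + (-½ + 8) = -67 + 15/2 = -119/2 ≈ -59.500)
m*(85 + 101) = -119*(85 + 101)/2 = -119/2*186 = -11067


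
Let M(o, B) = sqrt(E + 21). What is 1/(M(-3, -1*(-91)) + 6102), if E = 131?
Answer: 3051/18617126 - sqrt(38)/18617126 ≈ 0.00016355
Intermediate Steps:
M(o, B) = 2*sqrt(38) (M(o, B) = sqrt(131 + 21) = sqrt(152) = 2*sqrt(38))
1/(M(-3, -1*(-91)) + 6102) = 1/(2*sqrt(38) + 6102) = 1/(6102 + 2*sqrt(38))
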